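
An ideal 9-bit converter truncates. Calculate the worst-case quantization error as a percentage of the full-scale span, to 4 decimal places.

0.1953 %

Truncating → worst-case error = 1 LSB = V_FS/2^9, so 100/512 = 0.195312 % of full scale.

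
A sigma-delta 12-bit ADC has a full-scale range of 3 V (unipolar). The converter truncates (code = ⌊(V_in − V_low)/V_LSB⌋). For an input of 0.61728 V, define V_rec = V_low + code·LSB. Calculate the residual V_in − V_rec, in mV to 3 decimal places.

0.581 mV

LSB = 3/2^12 = 0.732 mV.
(V_in − V_low)/LSB = (0.61728 − 0)/0.000732422 = 842.7930 → code 842 (floor).
V_rec = 0 + 842·0.000732422 = 0.61669922 V.
Error = 0.61728 − 0.61669922 = 0.000580781 V = 0.581 mV.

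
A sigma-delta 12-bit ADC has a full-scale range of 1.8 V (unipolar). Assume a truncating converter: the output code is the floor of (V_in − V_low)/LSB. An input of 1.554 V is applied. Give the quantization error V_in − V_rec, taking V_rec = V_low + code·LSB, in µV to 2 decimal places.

Step size: 1.8 V ÷ 2^12 = 439.45 µV.
(V_in − V_low)/LSB = (1.554 − 0)/0.000439453 = 3536.2133 → code 3536 (floor).
V_rec = 0 + 3536·0.000439453 = 1.5539063 V.
Error = 1.554 − 1.5539063 = 9.375e-05 V = 93.75 µV.

93.75 µV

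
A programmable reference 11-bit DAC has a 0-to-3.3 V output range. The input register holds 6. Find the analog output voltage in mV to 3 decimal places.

LSB = 3.3 V / 2^11 = 1.611 mV.
V_out = 0 + 6 × 0.00161133 V = 0.00966797 V.
= 9.668 mV.

9.668 mV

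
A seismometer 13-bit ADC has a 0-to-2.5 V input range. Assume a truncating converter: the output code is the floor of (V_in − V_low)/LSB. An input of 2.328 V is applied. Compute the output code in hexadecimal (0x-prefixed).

Full-scale span = 2.5 V; LSB = 2.5/2^13 = 305.18 µV.
Input sits at 7628.390 steps above V_low.
So the output code is 7628.
In hexadecimal (0x-prefixed): 0x1DCC.

code 0x1DCC (decimal 7628)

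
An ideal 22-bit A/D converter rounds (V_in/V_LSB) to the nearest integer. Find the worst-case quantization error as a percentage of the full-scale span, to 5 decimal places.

Rounding → worst-case error = ½ LSB = V_FS/2^23, so 100/8388608 = 1.19209e-05 % of full scale.

0.00001 %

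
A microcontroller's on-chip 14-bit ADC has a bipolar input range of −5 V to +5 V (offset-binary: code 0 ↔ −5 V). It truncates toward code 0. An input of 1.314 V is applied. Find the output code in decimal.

With 16384 levels over 10 V, one step is 0.610 mV.
Input sits at 10344.858 steps above V_low.
⌊·⌋(10344.858) = 10344.

code 10344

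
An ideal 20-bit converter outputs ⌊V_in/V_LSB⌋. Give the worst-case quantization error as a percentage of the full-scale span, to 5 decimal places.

0.00010 %

Truncating → worst-case error = 1 LSB = V_FS/2^20, so 100/1048576 = 9.53674e-05 % of full scale.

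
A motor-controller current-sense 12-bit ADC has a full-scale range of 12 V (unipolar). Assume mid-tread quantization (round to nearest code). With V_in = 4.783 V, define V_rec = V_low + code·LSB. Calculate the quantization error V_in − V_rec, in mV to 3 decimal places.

One LSB is 12 V / 4096 = 2.930 mV.
Scaled input = 1632.5973 LSBs, so code = 1633.
Code 1633 maps back to 0 + 1633×0.00292969 V = 4.7841797 V.
Error = 4.783 − 4.7841797 = -0.00117969 V = -1.180 mV.

-1.180 mV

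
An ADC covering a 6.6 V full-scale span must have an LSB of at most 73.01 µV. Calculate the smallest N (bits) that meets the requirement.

Number of steps required ≥ 6.6 V / 73.01 µV = 90398.58.
Need 2^N ≥ 90398.58; 2^16 = 65536, 2^17 = 131072.
Minimum N = 17.

17 bits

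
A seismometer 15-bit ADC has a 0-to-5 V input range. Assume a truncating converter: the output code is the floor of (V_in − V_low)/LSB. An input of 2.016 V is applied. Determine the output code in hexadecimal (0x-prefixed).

code 0x339C (decimal 13212)

LSB = 5 V / 32768 = 152.59 µV.
(2.016 − 0) / 0.000152588 = 13212.058 LSBs.
So the output code is 13212.
In hexadecimal (0x-prefixed): 0x339C.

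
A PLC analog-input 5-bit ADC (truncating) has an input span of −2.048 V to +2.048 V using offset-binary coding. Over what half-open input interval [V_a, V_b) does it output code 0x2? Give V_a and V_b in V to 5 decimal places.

LSB = 4.096/2^5 = 128.000 mV.
Code 0x2 = 2 decimal.
V_a = V_low + 2·LSB = -1.792 V; V_b = V_low + 3·LSB = -1.664 V.

[-1.79200 V, -1.66400 V)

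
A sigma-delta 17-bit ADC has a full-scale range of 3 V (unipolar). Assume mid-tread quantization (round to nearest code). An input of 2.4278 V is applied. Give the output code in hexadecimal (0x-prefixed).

code 0x19E58 (decimal 106072)

LSB = 3 V / 131072 = 22.89 µV.
(2.4278 − 0) / 2.28882e-05 = 106072.201 LSBs.
So the output code is 106072.
In hexadecimal (0x-prefixed): 0x19E58.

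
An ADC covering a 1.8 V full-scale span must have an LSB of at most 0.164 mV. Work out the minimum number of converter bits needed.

Number of steps required ≥ 1.8 V / 0.164 mV = 10975.61.
Need 2^N ≥ 10975.61; 2^13 = 8192, 2^14 = 16384.
Minimum N = 14.

14 bits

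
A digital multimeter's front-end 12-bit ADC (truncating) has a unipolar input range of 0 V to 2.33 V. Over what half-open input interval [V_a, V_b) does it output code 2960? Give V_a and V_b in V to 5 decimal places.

LSB = 2.33/2^12 = 0.569 mV.
V_a = V_low + 2960·LSB = 1.68379 V; V_b = V_low + 2961·LSB = 1.68436 V.

[1.68379 V, 1.68436 V)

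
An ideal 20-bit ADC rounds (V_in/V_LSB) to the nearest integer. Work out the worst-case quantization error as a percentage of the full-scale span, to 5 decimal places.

0.00005 %

Rounding → worst-case error = ½ LSB = V_FS/2^21, so 100/2097152 = 4.76837e-05 % of full scale.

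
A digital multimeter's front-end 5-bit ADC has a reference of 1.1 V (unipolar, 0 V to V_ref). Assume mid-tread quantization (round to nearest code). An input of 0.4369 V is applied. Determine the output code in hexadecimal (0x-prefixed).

With 32 levels over 1.1 V, one step is 34.375 mV.
(V_in − V_low)/LSB = (0.4369 − 0) / 0.034375 = 12.710.
Round → code 13.
In hexadecimal (0x-prefixed): 0xD.

code 0xD (decimal 13)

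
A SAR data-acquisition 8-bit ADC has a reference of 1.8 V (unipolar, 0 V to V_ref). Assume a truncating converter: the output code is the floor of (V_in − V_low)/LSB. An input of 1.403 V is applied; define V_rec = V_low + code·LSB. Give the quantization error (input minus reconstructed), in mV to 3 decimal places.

3.781 mV

LSB = 1.8/2^8 = 7.031 mV.
(V_in − V_low)/LSB = (1.403 − 0)/0.00703125 = 199.5378 → code 199 (floor).
Reconstructed: 1.3992187 V.
Error = 1.403 − 1.3992187 = 0.00378125 V = 3.781 mV.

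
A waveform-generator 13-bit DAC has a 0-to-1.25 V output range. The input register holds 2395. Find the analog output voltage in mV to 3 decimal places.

LSB = 1.25 V / 2^13 = 152.59 µV.
V_out = 0 + 2395 × 0.000152588 V = 0.365448 V.
= 365.448 mV.

365.448 mV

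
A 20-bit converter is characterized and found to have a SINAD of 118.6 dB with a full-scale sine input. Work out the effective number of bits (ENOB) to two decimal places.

19.41 bits

ENOB = (SINAD − 1.76) / 6.02 = (118.6 − 1.76)/6.02 = 19.409.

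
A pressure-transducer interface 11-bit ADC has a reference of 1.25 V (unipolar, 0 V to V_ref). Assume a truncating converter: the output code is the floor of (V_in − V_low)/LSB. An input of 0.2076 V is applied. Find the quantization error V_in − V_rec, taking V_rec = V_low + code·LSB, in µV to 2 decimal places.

80.47 µV

Step size: 1.25 V ÷ 2^11 = 0.610 mV.
(0.2076 − 0)/0.000610352 = 340.1318; ⌊·⌋ gives code 340.
Reconstructed: 0.20751953 V.
Difference: 8.04688e-05 V → 80.47 µV.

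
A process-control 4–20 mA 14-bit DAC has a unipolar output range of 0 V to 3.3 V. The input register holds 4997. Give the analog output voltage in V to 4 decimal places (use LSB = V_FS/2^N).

1.0065 V

LSB = 3.3 V / 2^14 = 201.42 µV.
V_out = 0 + 4997 × 0.000201416 V = 1.00648 V.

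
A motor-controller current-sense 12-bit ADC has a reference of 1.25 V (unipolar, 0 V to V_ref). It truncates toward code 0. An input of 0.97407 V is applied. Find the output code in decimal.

code 3191

LSB = 1.25 V / 4096 = 305.18 µV.
(0.97407 − 0) / 0.000305176 = 3191.833 LSBs.
Floor → code 3191.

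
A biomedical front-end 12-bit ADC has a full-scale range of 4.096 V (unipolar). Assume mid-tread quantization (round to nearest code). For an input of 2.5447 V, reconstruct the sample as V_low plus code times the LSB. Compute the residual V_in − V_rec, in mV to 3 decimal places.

Step size: 4.096 V ÷ 2^12 = 1.000 mV.
(2.5447 − 0)/0.001 = 2544.7000; round gives code 2545.
V_rec = 0 + 2545·0.001 = 2.545 V.
Error = 2.5447 − 2.545 = -0.0003 V = -0.300 mV.

-0.300 mV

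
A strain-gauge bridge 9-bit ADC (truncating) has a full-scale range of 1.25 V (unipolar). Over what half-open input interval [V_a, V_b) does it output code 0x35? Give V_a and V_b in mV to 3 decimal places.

LSB = 1.25/2^9 = 2.441 mV.
Code 0x35 = 53 decimal.
V_a = V_low + 53·LSB = 0.129395 V; V_b = V_low + 54·LSB = 0.131836 V.

[129.395 mV, 131.836 mV)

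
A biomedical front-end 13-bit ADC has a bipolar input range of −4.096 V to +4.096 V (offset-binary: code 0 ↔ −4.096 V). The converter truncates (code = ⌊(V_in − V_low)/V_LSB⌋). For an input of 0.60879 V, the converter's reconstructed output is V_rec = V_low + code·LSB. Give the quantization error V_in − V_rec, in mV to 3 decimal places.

0.790 mV

Step size: 8.192 V ÷ 2^13 = 1.000 mV.
Scaled input = 4704.7900 LSBs, so code = 4704.
Code 4704 maps back to (−4.096) + 4704×0.001 V = 0.608 V.
Difference: 0.00079 V → 0.790 mV.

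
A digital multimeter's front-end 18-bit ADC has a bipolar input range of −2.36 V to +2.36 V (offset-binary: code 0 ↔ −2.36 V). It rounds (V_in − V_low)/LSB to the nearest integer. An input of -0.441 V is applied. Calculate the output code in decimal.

code 106579

With 262144 levels over 4.72 V, one step is 18.01 µV.
(V_in − V_low)/LSB = (-0.441 − (−2.36)) / 1.80054e-05 = 106579.308.
So the output code is 106579.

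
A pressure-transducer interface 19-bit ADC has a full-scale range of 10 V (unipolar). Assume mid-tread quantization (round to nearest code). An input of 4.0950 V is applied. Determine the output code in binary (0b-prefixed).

LSB = 10 V / 524288 = 19.07 µV.
Input sits at 214695.936 steps above V_low.
So the output code is 214696.
In binary (0b-prefixed): 0b110100011010101000.

code 0b110100011010101000 (decimal 214696)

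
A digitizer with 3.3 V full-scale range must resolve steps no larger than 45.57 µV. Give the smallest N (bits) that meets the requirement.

Number of steps required ≥ 3.3 V / 45.57 µV = 72416.06.
Need 2^N ≥ 72416.06; 2^16 = 65536, 2^17 = 131072.
Minimum N = 17.

17 bits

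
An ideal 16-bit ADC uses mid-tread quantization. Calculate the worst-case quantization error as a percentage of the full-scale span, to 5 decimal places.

0.00076 %

Rounding → worst-case error = ½ LSB = V_FS/2^17, so 100/131072 = 0.000762939 % of full scale.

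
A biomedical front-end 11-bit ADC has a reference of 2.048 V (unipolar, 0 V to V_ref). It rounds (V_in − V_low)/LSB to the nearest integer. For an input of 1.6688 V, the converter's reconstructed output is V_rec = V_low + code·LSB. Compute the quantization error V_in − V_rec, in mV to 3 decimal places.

LSB = 2.048/2^11 = 1.000 mV.
Scaled input = 1668.8000 LSBs, so code = 1669.
Reconstructed: 1.669 V.
Difference: -0.0002 V → -0.200 mV.

-0.200 mV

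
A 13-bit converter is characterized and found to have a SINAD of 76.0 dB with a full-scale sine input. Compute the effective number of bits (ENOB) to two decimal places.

ENOB = (SINAD − 1.76) / 6.02 = (76.0 − 1.76)/6.02 = 12.332.

12.33 bits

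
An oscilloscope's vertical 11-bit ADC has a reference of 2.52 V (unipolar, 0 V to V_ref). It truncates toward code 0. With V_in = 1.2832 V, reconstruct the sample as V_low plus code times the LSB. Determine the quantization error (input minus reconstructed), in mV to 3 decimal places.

1.052 mV

LSB = 2.52/2^11 = 1.230 mV.
(1.2832 − 0)/0.00123047 = 1042.8546; ⌊·⌋ gives code 1042.
Reconstructed: 1.2821484 V.
Error = 1.2832 − 1.2821484 = 0.00105156 V = 1.052 mV.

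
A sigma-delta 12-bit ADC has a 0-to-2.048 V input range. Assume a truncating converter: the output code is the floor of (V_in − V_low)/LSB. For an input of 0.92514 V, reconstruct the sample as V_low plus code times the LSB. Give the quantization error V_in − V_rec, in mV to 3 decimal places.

One LSB is 2.048 V / 4096 = 0.500 mV.
Scaled input = 1850.2800 LSBs, so code = 1850.
V_rec = 0 + 1850·0.0005 = 0.925 V.
V_in − V_rec = 0.00014 V = 0.140 mV.

0.140 mV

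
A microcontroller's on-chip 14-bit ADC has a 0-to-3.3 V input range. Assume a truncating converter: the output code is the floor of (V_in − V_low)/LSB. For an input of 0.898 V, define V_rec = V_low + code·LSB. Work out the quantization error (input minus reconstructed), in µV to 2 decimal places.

87.40 µV

Step size: 3.3 V ÷ 2^14 = 201.42 µV.
(0.898 − 0)/0.000201416 = 4458.4339; ⌊·⌋ gives code 4458.
Reconstructed: 0.8979126 V.
Difference: 8.74023e-05 V → 87.40 µV.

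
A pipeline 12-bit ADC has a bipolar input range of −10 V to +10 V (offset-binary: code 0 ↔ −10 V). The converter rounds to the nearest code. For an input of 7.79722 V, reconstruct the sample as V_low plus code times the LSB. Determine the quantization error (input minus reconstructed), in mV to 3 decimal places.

-0.632 mV

LSB = 20/2^12 = 4.883 mV.
(V_in − V_low)/LSB = (7.79722 − (−10))/0.00488281 = 3644.8707 → code 3645 (round).
V_rec = (−10) + 3645·0.00488281 = 7.7978516 V.
V_in − V_rec = -0.000631562 V = -0.632 mV.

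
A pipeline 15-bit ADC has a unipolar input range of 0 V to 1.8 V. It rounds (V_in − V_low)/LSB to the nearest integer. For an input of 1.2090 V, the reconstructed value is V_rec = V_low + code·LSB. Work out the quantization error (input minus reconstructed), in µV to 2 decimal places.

9.52 µV

Step size: 1.8 V ÷ 2^15 = 54.93 µV.
(V_in − V_low)/LSB = (1.2090 − 0)/5.49316e-05 = 22009.1733 → code 22009 (round).
V_rec = 0 + 22009·5.49316e-05 = 1.2089905 V.
V_in − V_rec = 9.52148e-06 V = 9.52 µV.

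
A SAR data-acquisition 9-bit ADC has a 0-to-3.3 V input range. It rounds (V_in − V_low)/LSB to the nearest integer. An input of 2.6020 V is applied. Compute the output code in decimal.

LSB = 3.3 V / 512 = 6.445 mV.
Input sits at 403.704 steps above V_low.
Round → code 404.

code 404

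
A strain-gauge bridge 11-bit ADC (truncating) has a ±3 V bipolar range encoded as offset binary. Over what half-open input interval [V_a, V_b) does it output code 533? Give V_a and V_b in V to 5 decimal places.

LSB = 6/2^11 = 2.930 mV.
V_a = V_low + 533·LSB = -1.43848 V; V_b = V_low + 534·LSB = -1.43555 V.

[-1.43848 V, -1.43555 V)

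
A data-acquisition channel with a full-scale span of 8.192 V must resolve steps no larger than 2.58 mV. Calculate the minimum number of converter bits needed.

12 bits

Number of steps required ≥ 8.192 V / 2.58 mV = 3175.19.
Need 2^N ≥ 3175.19; 2^11 = 2048, 2^12 = 4096.
Minimum N = 12.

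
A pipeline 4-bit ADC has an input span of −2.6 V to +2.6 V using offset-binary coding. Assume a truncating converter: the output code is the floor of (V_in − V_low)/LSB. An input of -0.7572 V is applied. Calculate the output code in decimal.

code 5

Full-scale span = 5.2 V; LSB = 5.2/2^4 = 325.000 mV.
Input sits at 5.670 steps above V_low.
Floor → code 5.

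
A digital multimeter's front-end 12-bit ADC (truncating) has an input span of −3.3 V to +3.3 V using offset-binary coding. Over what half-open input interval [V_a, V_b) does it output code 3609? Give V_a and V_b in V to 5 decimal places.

[2.51528 V, 2.51689 V)

LSB = 6.6/2^12 = 1.611 mV.
V_a = V_low + 3609·LSB = 2.51528 V; V_b = V_low + 3610·LSB = 2.51689 V.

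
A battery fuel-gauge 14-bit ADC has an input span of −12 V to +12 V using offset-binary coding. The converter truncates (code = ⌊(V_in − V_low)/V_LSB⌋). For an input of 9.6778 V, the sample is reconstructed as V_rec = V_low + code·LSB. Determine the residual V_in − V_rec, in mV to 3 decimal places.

LSB = 24/2^14 = 1.465 mV.
(V_in − V_low)/LSB = (9.6778 − (−12))/0.00146484 = 14798.7115 → code 14798 (floor).
Reconstructed: 9.6767578 V.
Difference: 0.00104219 V → 1.042 mV.

1.042 mV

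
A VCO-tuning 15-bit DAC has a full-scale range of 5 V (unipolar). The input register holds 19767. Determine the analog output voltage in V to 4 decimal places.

LSB = 5 V / 2^15 = 152.59 µV.
V_out = 0 + 19767 × 0.000152588 V = 3.0162 V.

3.0162 V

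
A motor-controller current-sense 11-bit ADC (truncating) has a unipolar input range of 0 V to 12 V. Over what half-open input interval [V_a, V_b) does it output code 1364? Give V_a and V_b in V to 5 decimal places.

[7.99219 V, 7.99805 V)

LSB = 12/2^11 = 5.859 mV.
V_a = V_low + 1364·LSB = 7.99219 V; V_b = V_low + 1365·LSB = 7.99805 V.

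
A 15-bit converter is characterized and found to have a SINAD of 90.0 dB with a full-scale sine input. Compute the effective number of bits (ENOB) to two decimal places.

14.66 bits

ENOB = (SINAD − 1.76) / 6.02 = (90.0 − 1.76)/6.02 = 14.658.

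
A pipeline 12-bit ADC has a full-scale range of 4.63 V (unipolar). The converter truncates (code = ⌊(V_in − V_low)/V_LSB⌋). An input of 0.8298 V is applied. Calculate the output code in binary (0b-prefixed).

code 0b1011011110 (decimal 734)

With 4096 levels over 4.63 V, one step is 1.130 mV.
(0.8298 − 0) / 0.00113037 = 734.095 LSBs.
⌊·⌋(734.095) = 734.
In binary (0b-prefixed): 0b1011011110.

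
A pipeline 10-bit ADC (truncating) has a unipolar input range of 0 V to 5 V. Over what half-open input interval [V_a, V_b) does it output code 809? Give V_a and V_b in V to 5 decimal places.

[3.95020 V, 3.95508 V)

LSB = 5/2^10 = 4.883 mV.
V_a = V_low + 809·LSB = 3.9502 V; V_b = V_low + 810·LSB = 3.95508 V.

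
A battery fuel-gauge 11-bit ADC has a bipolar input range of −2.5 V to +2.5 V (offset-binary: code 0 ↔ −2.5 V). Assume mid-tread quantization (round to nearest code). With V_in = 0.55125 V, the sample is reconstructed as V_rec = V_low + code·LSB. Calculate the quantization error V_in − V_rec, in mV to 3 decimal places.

LSB = 5/2^11 = 2.441 mV.
(0.55125 − (−2.5))/0.00244141 = 1249.7920; round gives code 1250.
V_rec = (−2.5) + 1250·0.00244141 = 0.55175781 V.
V_in − V_rec = -0.000507813 V = -0.508 mV.

-0.508 mV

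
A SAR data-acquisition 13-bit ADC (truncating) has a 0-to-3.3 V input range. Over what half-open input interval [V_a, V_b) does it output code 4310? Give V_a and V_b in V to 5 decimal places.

[1.73621 V, 1.73661 V)

LSB = 3.3/2^13 = 402.83 µV.
V_a = V_low + 4310·LSB = 1.73621 V; V_b = V_low + 4311·LSB = 1.73661 V.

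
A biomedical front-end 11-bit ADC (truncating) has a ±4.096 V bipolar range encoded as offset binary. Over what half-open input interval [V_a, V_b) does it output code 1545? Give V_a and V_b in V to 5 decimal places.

LSB = 8.192/2^11 = 4.000 mV.
V_a = V_low + 1545·LSB = 2.084 V; V_b = V_low + 1546·LSB = 2.088 V.

[2.08400 V, 2.08800 V)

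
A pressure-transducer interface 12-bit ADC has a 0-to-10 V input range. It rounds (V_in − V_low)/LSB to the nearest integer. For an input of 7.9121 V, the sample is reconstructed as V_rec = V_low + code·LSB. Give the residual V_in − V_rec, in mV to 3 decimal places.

Step size: 10 V ÷ 2^12 = 2.441 mV.
(7.9121 − 0)/0.00244141 = 3240.7962; round gives code 3241.
Code 3241 maps back to 0 + 3241×0.00244141 V = 7.9125977 V.
Difference: -0.000497656 V → -0.498 mV.

-0.498 mV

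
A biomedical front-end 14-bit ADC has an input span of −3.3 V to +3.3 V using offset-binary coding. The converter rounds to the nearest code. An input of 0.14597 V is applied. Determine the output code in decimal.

With 16384 levels over 6.6 V, one step is 402.83 µV.
Input sits at 8554.359 steps above V_low.
round(8554.359) = 8554.

code 8554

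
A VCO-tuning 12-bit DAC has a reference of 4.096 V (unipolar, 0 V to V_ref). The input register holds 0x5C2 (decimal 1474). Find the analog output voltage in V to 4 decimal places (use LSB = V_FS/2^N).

1.4740 V

LSB = 4.096 V / 2^12 = 1.000 mV.
Code 0x5C2 = 1474 decimal.
V_out = 0 + 1474 × 0.001 V = 1.474 V.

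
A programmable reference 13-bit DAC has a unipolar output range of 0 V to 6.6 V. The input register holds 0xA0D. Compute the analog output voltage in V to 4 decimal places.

LSB = 6.6 V / 2^13 = 0.806 mV.
Code 0xA0D = 2573 decimal.
V_out = 0 + 2573 × 0.000805664 V = 2.07297 V.

2.0730 V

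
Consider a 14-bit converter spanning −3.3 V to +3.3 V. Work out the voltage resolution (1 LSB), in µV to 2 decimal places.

Full-scale span = 6.6 V.
LSB = 6.6 / 2^14 = 6.6 / 16384 = 0.000402832 V = 402.83 µV.

402.83 µV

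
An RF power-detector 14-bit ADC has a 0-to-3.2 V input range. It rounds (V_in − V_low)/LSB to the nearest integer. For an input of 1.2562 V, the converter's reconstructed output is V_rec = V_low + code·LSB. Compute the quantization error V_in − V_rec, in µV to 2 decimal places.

-50.00 µV

Step size: 3.2 V ÷ 2^14 = 195.31 µV.
(V_in − V_low)/LSB = (1.2562 − 0)/0.000195313 = 6431.7440 → code 6432 (round).
V_rec = 0 + 6432·0.000195313 = 1.25625 V.
Error = 1.2562 − 1.25625 = -5e-05 V = -50.00 µV.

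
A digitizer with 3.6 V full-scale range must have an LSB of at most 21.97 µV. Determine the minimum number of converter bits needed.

18 bits

Number of steps required ≥ 3.6 V / 21.97 µV = 163859.81.
Need 2^N ≥ 163859.81; 2^17 = 131072, 2^18 = 262144.
Minimum N = 18.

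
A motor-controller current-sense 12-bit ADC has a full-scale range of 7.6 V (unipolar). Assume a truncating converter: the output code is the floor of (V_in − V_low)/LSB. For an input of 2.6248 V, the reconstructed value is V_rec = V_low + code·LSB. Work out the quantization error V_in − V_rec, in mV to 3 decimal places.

1.167 mV

One LSB is 7.6 V / 4096 = 1.855 mV.
(V_in − V_low)/LSB = (2.6248 − 0)/0.00185547 = 1414.6291 → code 1414 (floor).
Code 1414 maps back to 0 + 1414×0.00185547 V = 2.6236328 V.
Error = 2.6248 − 2.6236328 = 0.00116719 V = 1.167 mV.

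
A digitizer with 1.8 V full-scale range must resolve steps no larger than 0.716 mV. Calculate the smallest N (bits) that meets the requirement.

12 bits

Number of steps required ≥ 1.8 V / 0.716 mV = 2513.97.
Need 2^N ≥ 2513.97; 2^11 = 2048, 2^12 = 4096.
Minimum N = 12.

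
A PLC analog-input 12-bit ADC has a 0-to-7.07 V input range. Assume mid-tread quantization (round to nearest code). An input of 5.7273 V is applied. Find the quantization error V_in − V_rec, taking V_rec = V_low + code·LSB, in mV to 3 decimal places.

0.186 mV

LSB = 7.07/2^12 = 1.726 mV.
Scaled input = 3318.1076 LSBs, so code = 3318.
Reconstructed: 5.7271143 V.
Difference: 0.000185742 V → 0.186 mV.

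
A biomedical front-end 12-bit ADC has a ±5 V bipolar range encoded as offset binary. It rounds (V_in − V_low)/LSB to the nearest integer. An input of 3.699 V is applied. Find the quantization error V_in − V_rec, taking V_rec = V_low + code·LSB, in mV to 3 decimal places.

0.270 mV

Step size: 10 V ÷ 2^12 = 2.441 mV.
(V_in − V_low)/LSB = (3.699 − (−5))/0.00244141 = 3563.1104 → code 3563 (round).
Code 3563 maps back to (−5) + 3563×0.00244141 V = 3.6987305 V.
V_in − V_rec = 0.000269531 V = 0.270 mV.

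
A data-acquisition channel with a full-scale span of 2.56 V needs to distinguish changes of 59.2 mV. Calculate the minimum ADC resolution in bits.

Number of steps required ≥ 2.56 V / 59.2 mV = 43.24.
Need 2^N ≥ 43.24; 2^5 = 32, 2^6 = 64.
Minimum N = 6.

6 bits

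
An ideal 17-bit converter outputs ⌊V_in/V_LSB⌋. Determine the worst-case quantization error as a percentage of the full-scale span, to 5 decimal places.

Truncating → worst-case error = 1 LSB = V_FS/2^17, so 100/131072 = 0.000762939 % of full scale.

0.00076 %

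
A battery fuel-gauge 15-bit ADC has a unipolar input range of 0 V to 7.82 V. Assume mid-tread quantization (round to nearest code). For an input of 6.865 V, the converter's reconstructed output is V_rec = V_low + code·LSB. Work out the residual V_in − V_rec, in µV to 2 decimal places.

67.14 µV

One LSB is 7.82 V / 32768 = 238.65 µV.
Scaled input = 28766.2813 LSBs, so code = 28766.
V_rec = 0 + 28766·0.000238647 = 6.8649329 V.
Difference: 6.71387e-05 V → 67.14 µV.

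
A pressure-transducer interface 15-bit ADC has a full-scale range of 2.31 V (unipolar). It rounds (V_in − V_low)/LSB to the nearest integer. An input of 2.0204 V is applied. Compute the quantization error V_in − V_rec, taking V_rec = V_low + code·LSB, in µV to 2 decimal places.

-4.05 µV

Step size: 2.31 V ÷ 2^15 = 70.50 µV.
Scaled input = 28659.9425 LSBs, so code = 28660.
Code 28660 maps back to 0 + 28660×7.04956e-05 V = 2.0204041 V.
Error = 2.0204 − 2.0204041 = -4.05273e-06 V = -4.05 µV.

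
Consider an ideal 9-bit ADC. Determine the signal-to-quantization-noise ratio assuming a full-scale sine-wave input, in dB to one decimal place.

SNR ≈ 6.02·N + 1.76 dB = 6.02·9 + 1.76 = 55.94 dB.

55.9 dB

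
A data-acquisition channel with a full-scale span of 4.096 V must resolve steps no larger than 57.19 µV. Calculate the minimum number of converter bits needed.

Number of steps required ≥ 4.096 V / 57.19 µV = 71620.91.
Need 2^N ≥ 71620.91; 2^16 = 65536, 2^17 = 131072.
Minimum N = 17.

17 bits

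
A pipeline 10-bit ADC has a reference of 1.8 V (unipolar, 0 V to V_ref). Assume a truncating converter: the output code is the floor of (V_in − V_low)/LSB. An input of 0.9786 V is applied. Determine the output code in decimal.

code 556

With 1024 levels over 1.8 V, one step is 1.758 mV.
(V_in − V_low)/LSB = (0.9786 − 0) / 0.00175781 = 556.715.
⌊·⌋(556.715) = 556.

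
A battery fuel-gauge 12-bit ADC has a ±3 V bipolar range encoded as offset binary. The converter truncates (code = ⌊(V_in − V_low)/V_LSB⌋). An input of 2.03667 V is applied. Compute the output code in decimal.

code 3438

Full-scale span = 6 V; LSB = 6/2^12 = 1.465 mV.
(V_in − V_low)/LSB = (2.03667 − (−3)) / 0.00146484 = 3438.367.
⌊·⌋(3438.367) = 3438.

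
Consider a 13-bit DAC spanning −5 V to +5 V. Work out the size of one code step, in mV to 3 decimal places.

Full-scale span = 10 V.
LSB = 10 / 2^13 = 10 / 8192 = 0.0012207 V = 1.221 mV.

1.221 mV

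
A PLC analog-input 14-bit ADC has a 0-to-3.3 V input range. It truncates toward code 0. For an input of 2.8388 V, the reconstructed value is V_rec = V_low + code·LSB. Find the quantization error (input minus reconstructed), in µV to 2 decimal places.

42.68 µV

One LSB is 3.3 V / 16384 = 201.42 µV.
Scaled input = 14094.2119 LSBs, so code = 14094.
V_rec = 0 + 14094·0.000201416 = 2.8387573 V.
Difference: 4.26758e-05 V → 42.68 µV.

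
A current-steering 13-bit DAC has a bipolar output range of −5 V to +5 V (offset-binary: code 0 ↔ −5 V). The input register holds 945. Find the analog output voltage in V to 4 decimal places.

LSB = 10 V / 2^13 = 1.221 mV.
V_out = (−5) + 945 × 0.0012207 V = -3.84644 V.

-3.8464 V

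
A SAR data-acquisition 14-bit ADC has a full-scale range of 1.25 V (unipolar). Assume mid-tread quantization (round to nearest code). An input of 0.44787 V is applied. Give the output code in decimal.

code 5870

Full-scale span = 1.25 V; LSB = 1.25/2^14 = 76.29 µV.
Input sits at 5870.322 steps above V_low.
So the output code is 5870.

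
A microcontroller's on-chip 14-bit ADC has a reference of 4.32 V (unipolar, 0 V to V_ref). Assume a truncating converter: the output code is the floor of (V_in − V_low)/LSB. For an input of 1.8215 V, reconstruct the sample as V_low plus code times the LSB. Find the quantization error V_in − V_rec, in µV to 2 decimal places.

Step size: 4.32 V ÷ 2^14 = 263.67 µV.
(1.8215 − 0)/0.000263672 = 6908.2074; ⌊·⌋ gives code 6908.
Reconstructed: 1.8214453 V.
Error = 1.8215 − 1.8214453 = 5.46875e-05 V = 54.69 µV.

54.69 µV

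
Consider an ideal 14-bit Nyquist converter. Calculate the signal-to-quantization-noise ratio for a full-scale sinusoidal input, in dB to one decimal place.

86.0 dB

SNR ≈ 6.02·N + 1.76 dB = 6.02·14 + 1.76 = 86.04 dB.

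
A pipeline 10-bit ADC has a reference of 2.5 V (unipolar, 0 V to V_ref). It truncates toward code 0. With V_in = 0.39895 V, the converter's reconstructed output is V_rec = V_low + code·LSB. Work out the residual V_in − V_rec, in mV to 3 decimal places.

1.001 mV

LSB = 2.5/2^10 = 2.441 mV.
Scaled input = 163.4099 LSBs, so code = 163.
V_rec = 0 + 163·0.00244141 = 0.39794922 V.
V_in − V_rec = 0.00100078 V = 1.001 mV.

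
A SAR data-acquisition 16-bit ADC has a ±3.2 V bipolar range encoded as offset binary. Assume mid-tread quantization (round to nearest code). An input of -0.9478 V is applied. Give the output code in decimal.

code 23063

With 65536 levels over 6.4 V, one step is 97.66 µV.
Input sits at 23062.528 steps above V_low.
So the output code is 23063.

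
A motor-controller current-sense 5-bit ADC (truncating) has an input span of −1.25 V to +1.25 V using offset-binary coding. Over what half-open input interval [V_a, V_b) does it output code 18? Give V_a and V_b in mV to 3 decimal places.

[156.250 mV, 234.375 mV)

LSB = 2.5/2^5 = 78.125 mV.
V_a = V_low + 18·LSB = 0.15625 V; V_b = V_low + 19·LSB = 0.234375 V.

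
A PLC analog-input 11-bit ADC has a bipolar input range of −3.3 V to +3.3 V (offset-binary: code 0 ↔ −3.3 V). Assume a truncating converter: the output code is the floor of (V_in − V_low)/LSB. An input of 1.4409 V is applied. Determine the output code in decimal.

Full-scale span = 6.6 V; LSB = 6.6/2^11 = 3.223 mV.
(V_in − V_low)/LSB = (1.4409 − (−3.3)) / 0.00322266 = 1471.116.
So the output code is 1471.

code 1471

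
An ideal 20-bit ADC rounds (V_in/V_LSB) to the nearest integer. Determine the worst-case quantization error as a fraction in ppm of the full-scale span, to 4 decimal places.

Rounding → worst-case error = ½ LSB = V_FS/2^21, so 1e+06/2097152 = 0.476837 ppm of full scale.

0.4768 ppm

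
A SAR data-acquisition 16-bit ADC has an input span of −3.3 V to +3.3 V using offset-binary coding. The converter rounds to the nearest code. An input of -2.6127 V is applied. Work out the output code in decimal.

code 6825

With 65536 levels over 6.6 V, one step is 100.71 µV.
Input sits at 6824.681 steps above V_low.
Round → code 6825.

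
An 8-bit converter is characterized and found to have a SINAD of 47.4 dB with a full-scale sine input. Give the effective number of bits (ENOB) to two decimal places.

7.58 bits

ENOB = (SINAD − 1.76) / 6.02 = (47.4 − 1.76)/6.02 = 7.581.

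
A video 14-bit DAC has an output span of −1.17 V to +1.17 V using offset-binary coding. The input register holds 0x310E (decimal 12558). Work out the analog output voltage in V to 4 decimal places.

0.6236 V

LSB = 2.34 V / 2^14 = 142.82 µV.
Code 0x310E = 12558 decimal.
V_out = (−1.17) + 12558 × 0.000142822 V = 0.623562 V.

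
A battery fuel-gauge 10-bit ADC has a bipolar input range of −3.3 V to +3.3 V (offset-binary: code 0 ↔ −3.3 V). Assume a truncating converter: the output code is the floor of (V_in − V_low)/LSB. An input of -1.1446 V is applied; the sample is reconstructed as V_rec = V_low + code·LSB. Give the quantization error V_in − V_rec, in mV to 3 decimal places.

2.666 mV

One LSB is 6.6 V / 1024 = 6.445 mV.
Scaled input = 334.4136 LSBs, so code = 334.
Reconstructed: -1.1472656 V.
Error = -1.1446 − (−1.1472656) = 0.00266563 V = 2.666 mV.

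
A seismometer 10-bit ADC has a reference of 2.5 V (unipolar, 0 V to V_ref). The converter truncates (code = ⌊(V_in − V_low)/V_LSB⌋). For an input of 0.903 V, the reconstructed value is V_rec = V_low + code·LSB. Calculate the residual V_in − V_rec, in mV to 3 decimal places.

LSB = 2.5/2^10 = 2.441 mV.
(V_in − V_low)/LSB = (0.903 − 0)/0.00244141 = 369.8688 → code 369 (floor).
Reconstructed: 0.90087891 V.
V_in − V_rec = 0.00212109 V = 2.121 mV.

2.121 mV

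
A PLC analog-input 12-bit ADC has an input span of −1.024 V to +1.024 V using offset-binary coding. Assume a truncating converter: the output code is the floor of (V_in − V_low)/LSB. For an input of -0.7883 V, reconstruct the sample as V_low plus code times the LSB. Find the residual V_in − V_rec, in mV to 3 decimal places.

0.200 mV

LSB = 2.048/2^12 = 0.500 mV.
Scaled input = 471.4000 LSBs, so code = 471.
Code 471 maps back to (−1.024) + 471×0.0005 V = -0.7885 V.
Difference: 0.0002 V → 0.200 mV.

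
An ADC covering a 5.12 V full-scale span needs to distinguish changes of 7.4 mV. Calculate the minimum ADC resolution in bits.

10 bits

Number of steps required ≥ 5.12 V / 7.4 mV = 691.89.
Need 2^N ≥ 691.89; 2^9 = 512, 2^10 = 1024.
Minimum N = 10.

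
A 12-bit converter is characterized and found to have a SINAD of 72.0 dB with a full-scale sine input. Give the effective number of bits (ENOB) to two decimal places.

11.67 bits

ENOB = (SINAD − 1.76) / 6.02 = (72.0 − 1.76)/6.02 = 11.668.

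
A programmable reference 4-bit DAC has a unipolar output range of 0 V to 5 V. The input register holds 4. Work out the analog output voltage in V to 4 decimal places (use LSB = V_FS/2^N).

LSB = 5 V / 2^4 = 312.500 mV.
V_out = 0 + 4 × 0.3125 V = 1.25 V.

1.2500 V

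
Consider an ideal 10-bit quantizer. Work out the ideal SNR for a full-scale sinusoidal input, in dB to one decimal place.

SNR ≈ 6.02·N + 1.76 dB = 6.02·10 + 1.76 = 61.96 dB.

62.0 dB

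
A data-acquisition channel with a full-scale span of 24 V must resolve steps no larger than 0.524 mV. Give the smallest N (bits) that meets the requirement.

16 bits

Number of steps required ≥ 24 V / 0.524 mV = 45801.53.
Need 2^N ≥ 45801.53; 2^15 = 32768, 2^16 = 65536.
Minimum N = 16.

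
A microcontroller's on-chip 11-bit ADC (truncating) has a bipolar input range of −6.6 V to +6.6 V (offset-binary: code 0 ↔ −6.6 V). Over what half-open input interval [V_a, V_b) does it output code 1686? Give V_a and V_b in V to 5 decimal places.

[4.26680 V, 4.27324 V)

LSB = 13.2/2^11 = 6.445 mV.
V_a = V_low + 1686·LSB = 4.2668 V; V_b = V_low + 1687·LSB = 4.27324 V.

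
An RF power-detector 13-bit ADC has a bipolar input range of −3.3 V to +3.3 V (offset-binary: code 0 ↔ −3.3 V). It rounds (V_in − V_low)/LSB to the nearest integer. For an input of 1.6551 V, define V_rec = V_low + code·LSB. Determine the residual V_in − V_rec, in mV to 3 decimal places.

One LSB is 6.6 V / 8192 = 0.806 mV.
(1.6551 − (−3.3))/0.000805664 = 6150.3302; round gives code 6150.
Reconstructed: 1.654834 V.
V_in − V_rec = 0.000266016 V = 0.266 mV.

0.266 mV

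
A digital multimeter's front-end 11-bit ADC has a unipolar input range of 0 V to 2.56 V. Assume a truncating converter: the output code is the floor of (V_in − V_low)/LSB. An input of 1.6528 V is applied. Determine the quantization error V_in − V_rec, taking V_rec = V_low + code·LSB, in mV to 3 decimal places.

0.300 mV

One LSB is 2.56 V / 2048 = 1.250 mV.
Scaled input = 1322.2400 LSBs, so code = 1322.
Code 1322 maps back to 0 + 1322×0.00125 V = 1.6525 V.
Error = 1.6528 − 1.6525 = 0.0003 V = 0.300 mV.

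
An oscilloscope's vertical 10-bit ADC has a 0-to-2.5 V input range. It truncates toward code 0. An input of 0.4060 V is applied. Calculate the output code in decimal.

LSB = 2.5 V / 1024 = 2.441 mV.
(V_in − V_low)/LSB = (0.4060 − 0) / 0.00244141 = 166.298.
So the output code is 166.

code 166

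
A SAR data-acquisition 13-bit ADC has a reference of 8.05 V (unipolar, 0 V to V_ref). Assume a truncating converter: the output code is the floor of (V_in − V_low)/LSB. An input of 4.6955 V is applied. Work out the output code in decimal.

Full-scale span = 8.05 V; LSB = 8.05/2^13 = 0.983 mV.
(V_in − V_low)/LSB = (4.6955 − 0) / 0.000982666 = 4778.327.
Floor → code 4778.

code 4778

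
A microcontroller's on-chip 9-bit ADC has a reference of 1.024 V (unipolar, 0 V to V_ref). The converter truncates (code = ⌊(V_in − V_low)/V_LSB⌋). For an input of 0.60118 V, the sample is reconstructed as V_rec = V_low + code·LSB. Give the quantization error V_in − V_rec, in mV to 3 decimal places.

1.180 mV

LSB = 1.024/2^9 = 2.000 mV.
Scaled input = 300.5900 LSBs, so code = 300.
Code 300 maps back to 0 + 300×0.002 V = 0.6 V.
V_in − V_rec = 0.00118 V = 1.180 mV.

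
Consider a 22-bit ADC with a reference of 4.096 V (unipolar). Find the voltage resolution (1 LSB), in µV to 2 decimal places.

0.98 µV

Full-scale span = 4.096 V.
LSB = 4.096 / 2^22 = 4.096 / 4194304 = 9.76563e-07 V = 0.98 µV.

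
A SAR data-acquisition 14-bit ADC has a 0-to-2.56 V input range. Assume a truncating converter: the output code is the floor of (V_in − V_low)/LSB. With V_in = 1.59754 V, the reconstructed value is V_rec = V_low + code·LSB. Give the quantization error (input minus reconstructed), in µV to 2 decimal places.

LSB = 2.56/2^14 = 156.25 µV.
(1.59754 − 0)/0.00015625 = 10224.2560; ⌊·⌋ gives code 10224.
Reconstructed: 1.5975 V.
Error = 1.59754 − 1.5975 = 4e-05 V = 40.00 µV.

40.00 µV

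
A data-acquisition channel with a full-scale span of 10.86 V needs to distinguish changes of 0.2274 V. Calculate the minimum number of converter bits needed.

Number of steps required ≥ 10.86 V / 0.2274 V = 47.76.
Need 2^N ≥ 47.76; 2^5 = 32, 2^6 = 64.
Minimum N = 6.

6 bits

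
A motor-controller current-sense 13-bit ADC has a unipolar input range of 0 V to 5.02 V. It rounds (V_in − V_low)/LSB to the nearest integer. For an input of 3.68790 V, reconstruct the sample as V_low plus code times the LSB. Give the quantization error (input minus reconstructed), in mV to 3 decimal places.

One LSB is 5.02 V / 8192 = 0.613 mV.
Scaled input = 6018.1826 LSBs, so code = 6018.
V_rec = 0 + 6018·0.000612793 = 3.6877881 V.
V_in − V_rec = 0.000111914 V = 0.112 mV.

0.112 mV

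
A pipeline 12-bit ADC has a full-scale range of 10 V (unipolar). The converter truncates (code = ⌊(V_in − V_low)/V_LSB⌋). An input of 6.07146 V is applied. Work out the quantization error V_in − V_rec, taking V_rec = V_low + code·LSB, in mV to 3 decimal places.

2.124 mV

Step size: 10 V ÷ 2^12 = 2.441 mV.
Scaled input = 2486.8700 LSBs, so code = 2486.
V_rec = 0 + 2486·0.00244141 = 6.0693359 V.
Difference: 0.00212406 V → 2.124 mV.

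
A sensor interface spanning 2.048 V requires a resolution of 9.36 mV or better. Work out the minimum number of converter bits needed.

8 bits

Number of steps required ≥ 2.048 V / 9.36 mV = 218.80.
Need 2^N ≥ 218.80; 2^7 = 128, 2^8 = 256.
Minimum N = 8.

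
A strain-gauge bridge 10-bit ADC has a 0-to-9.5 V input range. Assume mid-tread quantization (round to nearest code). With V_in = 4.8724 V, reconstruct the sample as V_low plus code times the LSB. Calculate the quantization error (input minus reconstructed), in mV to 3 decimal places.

Step size: 9.5 V ÷ 2^10 = 9.277 mV.
Scaled input = 525.1934 LSBs, so code = 525.
V_rec = 0 + 525·0.00927734 = 4.8706055 V.
V_in − V_rec = 0.00179453 V = 1.795 mV.

1.795 mV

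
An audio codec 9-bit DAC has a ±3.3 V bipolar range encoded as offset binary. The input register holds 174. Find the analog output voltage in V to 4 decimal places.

-1.0570 V

LSB = 6.6 V / 2^9 = 12.891 mV.
V_out = (−3.3) + 174 × 0.0128906 V = -1.05703 V.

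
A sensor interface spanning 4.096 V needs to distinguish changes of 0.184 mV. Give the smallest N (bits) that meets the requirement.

Number of steps required ≥ 4.096 V / 0.184 mV = 22260.87.
Need 2^N ≥ 22260.87; 2^14 = 16384, 2^15 = 32768.
Minimum N = 15.

15 bits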